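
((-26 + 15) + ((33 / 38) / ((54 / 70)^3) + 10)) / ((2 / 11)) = 2445377 / 498636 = 4.90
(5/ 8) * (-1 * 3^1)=-1.88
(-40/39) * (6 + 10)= -16.41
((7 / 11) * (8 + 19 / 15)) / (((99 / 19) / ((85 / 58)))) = 314279 / 189486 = 1.66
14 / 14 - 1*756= -755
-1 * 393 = -393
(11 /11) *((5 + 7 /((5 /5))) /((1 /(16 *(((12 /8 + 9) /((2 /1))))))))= 1008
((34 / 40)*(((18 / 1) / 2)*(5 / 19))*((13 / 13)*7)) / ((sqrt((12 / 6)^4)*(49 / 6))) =459 / 1064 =0.43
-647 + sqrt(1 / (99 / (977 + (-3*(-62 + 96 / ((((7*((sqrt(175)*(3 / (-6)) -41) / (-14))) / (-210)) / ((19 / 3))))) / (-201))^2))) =-647 -5*sqrt(7)*sqrt(356010540*sqrt(7) + 26937431733) / 1316349 + 82*sqrt(356010540*sqrt(7) + 26937431733) / 1316349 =-638.28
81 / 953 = 0.08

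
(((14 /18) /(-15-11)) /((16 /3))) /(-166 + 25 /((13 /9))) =7 /185568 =0.00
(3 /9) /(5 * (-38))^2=1 /108300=0.00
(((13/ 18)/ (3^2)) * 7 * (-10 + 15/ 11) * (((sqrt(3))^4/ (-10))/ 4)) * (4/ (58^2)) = 1729/ 1332144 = 0.00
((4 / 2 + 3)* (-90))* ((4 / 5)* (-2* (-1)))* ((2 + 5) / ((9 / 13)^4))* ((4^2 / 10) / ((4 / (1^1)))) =-6397664 / 729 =-8775.95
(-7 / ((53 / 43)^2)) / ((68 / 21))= -1.42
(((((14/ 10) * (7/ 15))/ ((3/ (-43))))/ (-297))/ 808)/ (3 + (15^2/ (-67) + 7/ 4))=141169/ 5034996450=0.00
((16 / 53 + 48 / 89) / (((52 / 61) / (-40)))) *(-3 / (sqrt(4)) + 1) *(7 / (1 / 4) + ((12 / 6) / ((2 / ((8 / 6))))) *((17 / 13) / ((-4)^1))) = 1301008000 / 2391519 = 544.01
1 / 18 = 0.06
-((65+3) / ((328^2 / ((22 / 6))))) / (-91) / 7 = 187 / 51398256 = 0.00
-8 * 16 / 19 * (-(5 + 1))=768 / 19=40.42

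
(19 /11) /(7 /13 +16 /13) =247 /253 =0.98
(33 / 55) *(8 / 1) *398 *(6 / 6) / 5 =9552 / 25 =382.08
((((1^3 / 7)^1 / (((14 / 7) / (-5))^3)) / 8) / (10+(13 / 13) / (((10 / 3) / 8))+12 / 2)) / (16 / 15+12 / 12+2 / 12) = -9375 / 1380736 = -0.01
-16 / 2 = -8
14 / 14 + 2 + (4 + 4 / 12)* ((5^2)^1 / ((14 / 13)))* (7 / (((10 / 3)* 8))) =941 / 32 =29.41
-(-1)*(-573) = -573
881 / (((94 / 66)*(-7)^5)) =-29073 / 789929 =-0.04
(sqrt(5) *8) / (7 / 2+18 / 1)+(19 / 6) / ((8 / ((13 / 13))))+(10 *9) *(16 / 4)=16 *sqrt(5) / 43+17299 / 48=361.23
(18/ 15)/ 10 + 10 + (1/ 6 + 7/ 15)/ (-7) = 10531/ 1050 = 10.03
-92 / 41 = -2.24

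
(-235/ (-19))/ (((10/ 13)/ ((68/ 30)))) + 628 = 189367/ 285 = 664.45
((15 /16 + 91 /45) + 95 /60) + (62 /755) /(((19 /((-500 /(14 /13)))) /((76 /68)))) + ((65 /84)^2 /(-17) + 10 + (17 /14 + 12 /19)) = 1348937049 /95595080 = 14.11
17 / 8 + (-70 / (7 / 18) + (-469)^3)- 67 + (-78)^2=-825246959 / 8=-103155869.88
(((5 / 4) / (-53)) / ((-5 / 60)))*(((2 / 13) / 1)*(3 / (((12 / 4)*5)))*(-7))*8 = -336 / 689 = -0.49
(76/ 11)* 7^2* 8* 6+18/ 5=893958/ 55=16253.78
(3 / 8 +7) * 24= 177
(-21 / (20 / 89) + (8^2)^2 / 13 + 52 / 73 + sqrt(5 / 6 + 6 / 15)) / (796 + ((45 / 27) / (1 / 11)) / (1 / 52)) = sqrt(1110) / 52480 + 12659997 / 99607040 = 0.13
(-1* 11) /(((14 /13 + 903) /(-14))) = 286 /1679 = 0.17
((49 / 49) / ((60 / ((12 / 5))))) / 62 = 1 / 1550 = 0.00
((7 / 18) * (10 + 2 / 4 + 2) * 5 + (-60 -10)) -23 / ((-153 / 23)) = -25849 / 612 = -42.24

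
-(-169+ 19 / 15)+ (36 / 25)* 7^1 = 13336 / 75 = 177.81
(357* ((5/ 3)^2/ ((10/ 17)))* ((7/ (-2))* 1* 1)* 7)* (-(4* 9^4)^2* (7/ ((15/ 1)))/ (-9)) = -1475044256196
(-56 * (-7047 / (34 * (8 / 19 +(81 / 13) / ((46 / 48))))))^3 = 22008036738843777222431649 / 4669521439721984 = 4713124679.46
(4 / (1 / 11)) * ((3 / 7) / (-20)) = -33 / 35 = -0.94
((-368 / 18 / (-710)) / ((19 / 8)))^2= 0.00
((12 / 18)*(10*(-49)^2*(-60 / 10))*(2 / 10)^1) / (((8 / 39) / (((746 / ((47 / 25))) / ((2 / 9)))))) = -7858653075 / 47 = -167205384.57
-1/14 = -0.07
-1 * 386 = -386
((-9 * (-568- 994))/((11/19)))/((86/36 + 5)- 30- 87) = -437076/1973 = -221.53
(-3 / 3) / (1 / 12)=-12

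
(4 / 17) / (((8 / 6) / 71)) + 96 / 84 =1627 / 119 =13.67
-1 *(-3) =3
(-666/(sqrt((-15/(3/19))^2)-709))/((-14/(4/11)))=-666/23639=-0.03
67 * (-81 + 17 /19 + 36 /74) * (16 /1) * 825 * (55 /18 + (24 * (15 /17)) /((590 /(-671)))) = 3132158316610400 /2115327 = 1480696987.56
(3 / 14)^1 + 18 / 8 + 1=97 / 28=3.46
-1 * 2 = -2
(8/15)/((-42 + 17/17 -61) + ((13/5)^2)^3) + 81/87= 262602779/281276133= 0.93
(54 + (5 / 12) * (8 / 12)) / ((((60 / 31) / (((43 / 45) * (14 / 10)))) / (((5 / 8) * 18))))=9116387 / 21600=422.05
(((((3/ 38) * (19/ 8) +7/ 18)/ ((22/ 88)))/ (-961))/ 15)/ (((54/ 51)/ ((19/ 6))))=-26809/ 56045520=-0.00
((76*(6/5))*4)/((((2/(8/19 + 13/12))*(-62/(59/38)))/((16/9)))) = -323792/26505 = -12.22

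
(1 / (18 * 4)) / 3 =1 / 216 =0.00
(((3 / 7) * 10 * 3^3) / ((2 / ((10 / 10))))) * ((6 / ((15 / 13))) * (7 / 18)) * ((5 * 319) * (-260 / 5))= -9703980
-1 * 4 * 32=-128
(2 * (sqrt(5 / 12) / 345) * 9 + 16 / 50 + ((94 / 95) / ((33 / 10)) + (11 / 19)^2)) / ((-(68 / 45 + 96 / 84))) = -0.37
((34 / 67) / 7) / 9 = 34 / 4221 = 0.01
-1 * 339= -339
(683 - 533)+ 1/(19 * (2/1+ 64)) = 188101/1254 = 150.00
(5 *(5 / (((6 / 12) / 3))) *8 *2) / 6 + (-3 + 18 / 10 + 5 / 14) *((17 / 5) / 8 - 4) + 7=1148037 / 2800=410.01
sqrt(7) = 2.65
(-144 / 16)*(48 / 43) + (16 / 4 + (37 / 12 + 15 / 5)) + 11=11.04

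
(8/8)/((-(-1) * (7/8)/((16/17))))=128/119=1.08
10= 10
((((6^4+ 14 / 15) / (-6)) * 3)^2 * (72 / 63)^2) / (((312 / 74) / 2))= 112023602336 / 429975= 260535.15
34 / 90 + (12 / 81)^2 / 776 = 133579 / 353565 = 0.38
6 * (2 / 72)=1 / 6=0.17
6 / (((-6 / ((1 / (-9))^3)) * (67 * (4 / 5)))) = 5 / 195372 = 0.00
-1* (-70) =70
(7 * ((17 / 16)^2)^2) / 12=584647 / 786432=0.74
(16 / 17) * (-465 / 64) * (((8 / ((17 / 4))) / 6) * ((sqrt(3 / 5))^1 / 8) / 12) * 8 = -31 * sqrt(15) / 867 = -0.14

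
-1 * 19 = -19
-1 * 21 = -21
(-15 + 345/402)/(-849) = 1895/113766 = 0.02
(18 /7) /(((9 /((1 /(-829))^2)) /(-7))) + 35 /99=24053237 /68036859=0.35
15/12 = 5/4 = 1.25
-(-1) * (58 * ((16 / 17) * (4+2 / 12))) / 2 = 5800 / 51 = 113.73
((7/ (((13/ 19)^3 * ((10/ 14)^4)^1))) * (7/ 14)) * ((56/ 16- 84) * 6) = -55679859879/ 2746250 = -20274.87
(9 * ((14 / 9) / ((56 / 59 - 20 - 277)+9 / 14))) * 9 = -104076 / 244007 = -0.43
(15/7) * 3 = 45/7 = 6.43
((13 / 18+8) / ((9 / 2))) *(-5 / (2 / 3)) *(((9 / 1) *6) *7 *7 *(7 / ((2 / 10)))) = -1346275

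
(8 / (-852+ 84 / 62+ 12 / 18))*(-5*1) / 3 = 0.02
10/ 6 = 5/ 3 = 1.67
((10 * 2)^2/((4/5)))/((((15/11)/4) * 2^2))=1100/3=366.67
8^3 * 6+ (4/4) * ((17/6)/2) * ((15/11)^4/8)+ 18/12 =1440258507/468512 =3074.11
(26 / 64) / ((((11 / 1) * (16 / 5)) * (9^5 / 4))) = 65 / 83140992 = 0.00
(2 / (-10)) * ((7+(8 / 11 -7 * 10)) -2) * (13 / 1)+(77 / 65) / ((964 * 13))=1497361803 / 8960380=167.11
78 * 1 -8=70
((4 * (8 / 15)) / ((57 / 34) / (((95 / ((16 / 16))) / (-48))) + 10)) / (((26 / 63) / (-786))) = -2244816 / 5057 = -443.90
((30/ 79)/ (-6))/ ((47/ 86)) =-430/ 3713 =-0.12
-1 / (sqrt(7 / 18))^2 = -18 / 7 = -2.57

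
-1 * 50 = -50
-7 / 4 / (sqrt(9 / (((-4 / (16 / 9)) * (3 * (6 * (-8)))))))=-21 / 2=-10.50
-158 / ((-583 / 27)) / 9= 474 / 583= 0.81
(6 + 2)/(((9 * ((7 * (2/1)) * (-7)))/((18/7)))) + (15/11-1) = 0.34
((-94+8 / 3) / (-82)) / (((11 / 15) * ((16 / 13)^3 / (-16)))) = -1504945 / 115456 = -13.03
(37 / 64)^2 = 1369 / 4096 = 0.33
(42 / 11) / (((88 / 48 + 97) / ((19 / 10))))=2394 / 32615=0.07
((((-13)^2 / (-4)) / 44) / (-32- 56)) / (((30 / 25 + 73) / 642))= 271245 / 2873024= 0.09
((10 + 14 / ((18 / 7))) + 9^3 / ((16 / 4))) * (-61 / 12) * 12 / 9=-434137 / 324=-1339.93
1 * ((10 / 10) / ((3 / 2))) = 2 / 3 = 0.67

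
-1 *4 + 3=-1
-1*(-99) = 99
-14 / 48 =-7 / 24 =-0.29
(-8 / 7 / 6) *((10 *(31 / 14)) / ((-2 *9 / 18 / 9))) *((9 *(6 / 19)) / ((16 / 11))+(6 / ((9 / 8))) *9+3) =3742785 / 1862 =2010.09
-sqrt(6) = -2.45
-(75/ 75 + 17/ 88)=-105/ 88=-1.19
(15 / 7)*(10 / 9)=50 / 21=2.38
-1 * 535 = -535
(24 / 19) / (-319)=-0.00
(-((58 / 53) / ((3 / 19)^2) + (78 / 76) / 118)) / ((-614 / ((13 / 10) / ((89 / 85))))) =20752915495 / 233761161456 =0.09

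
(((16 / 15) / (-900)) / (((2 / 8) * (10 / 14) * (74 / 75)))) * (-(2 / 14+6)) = 344 / 8325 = 0.04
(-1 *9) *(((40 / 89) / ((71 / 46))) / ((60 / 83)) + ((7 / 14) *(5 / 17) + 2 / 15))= -6605211 / 1074230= -6.15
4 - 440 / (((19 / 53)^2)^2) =-3471290356 / 130321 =-26636.46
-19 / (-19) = 1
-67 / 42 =-1.60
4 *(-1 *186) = -744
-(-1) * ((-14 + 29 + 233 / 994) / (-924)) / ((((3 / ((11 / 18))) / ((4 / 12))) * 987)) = -15143 / 13350509424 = -0.00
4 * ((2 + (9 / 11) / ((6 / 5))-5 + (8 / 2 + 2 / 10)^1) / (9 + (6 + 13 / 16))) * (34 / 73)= 9792 / 44165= 0.22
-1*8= -8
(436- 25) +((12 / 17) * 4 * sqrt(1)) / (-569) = 3975555 / 9673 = 411.00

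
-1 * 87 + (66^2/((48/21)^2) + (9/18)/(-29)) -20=1348845/1856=726.75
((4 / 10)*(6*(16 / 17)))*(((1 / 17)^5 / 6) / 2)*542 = 8672 / 120687845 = 0.00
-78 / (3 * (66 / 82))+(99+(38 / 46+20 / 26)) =673840 / 9867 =68.29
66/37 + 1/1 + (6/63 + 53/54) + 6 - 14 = -57895/13986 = -4.14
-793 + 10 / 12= -4753 / 6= -792.17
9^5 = 59049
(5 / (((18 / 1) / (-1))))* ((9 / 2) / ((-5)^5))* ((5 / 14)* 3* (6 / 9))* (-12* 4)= -12 / 875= -0.01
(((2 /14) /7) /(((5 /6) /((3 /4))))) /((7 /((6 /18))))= 3 /3430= 0.00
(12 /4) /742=3 /742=0.00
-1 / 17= -0.06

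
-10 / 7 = -1.43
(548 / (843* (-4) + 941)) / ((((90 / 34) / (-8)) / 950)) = 832960 / 1287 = 647.21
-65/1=-65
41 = 41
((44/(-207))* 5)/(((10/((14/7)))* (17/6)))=-0.08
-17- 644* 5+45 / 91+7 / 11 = -3239105 / 1001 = -3235.87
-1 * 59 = -59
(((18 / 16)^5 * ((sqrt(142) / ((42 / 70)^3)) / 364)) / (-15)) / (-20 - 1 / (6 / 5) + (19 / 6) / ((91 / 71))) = 0.00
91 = 91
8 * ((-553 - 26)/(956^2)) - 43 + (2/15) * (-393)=-54496329/571210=-95.41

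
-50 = -50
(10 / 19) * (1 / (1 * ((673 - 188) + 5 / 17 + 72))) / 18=85 / 1620054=0.00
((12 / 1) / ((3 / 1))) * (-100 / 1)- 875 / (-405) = -32225 / 81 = -397.84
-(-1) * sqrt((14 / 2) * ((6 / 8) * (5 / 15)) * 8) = sqrt(14) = 3.74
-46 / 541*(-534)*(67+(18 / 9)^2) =1744044 / 541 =3223.74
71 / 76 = 0.93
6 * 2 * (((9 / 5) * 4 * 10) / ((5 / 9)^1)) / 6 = 1296 / 5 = 259.20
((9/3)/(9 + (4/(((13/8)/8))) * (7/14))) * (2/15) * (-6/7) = -156/8575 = -0.02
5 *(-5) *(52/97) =-1300/97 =-13.40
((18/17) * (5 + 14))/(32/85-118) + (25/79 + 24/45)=4020818/5923815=0.68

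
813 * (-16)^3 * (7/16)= -1456896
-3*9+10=-17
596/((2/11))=3278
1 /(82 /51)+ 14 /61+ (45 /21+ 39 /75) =3.51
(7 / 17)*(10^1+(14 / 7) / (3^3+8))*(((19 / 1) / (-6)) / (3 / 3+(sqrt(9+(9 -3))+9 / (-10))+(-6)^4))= -86683168 / 8567287071+66880*sqrt(15) / 8567287071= -0.01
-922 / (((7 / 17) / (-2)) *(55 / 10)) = 62696 / 77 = 814.23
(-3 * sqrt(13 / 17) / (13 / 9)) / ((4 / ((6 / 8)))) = -81 * sqrt(221) / 3536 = -0.34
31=31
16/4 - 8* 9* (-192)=13828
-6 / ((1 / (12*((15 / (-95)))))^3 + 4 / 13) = -3639168 / 97457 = -37.34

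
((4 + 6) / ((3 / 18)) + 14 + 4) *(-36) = -2808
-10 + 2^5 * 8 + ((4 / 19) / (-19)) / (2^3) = 177611 / 722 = 246.00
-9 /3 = -3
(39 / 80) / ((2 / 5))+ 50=1639 / 32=51.22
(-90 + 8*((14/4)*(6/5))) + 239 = 913/5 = 182.60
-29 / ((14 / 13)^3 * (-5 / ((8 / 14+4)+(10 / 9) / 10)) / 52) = 48867871 / 43218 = 1130.73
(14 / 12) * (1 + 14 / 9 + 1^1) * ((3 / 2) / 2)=28 / 9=3.11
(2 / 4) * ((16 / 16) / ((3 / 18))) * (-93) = -279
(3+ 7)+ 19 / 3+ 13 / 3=62 / 3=20.67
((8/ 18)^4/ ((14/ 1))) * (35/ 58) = 0.00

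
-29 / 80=-0.36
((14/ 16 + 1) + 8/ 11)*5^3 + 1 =28713/ 88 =326.28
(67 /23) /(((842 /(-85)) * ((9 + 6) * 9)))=-1139 /522882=-0.00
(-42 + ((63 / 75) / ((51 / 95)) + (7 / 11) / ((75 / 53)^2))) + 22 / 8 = -157223791 / 4207500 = -37.37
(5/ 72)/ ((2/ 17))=85/ 144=0.59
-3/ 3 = -1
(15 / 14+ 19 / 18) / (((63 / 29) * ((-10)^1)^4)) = 1943 / 19845000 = 0.00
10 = 10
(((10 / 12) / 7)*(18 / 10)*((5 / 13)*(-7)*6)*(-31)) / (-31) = -45 / 13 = -3.46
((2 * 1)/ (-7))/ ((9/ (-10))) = 20/ 63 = 0.32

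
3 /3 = 1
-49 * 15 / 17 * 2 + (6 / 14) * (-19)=-11259 / 119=-94.61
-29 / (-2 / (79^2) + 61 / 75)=-35.67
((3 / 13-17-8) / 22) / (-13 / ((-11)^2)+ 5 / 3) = -5313 / 7358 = -0.72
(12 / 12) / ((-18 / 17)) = -17 / 18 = -0.94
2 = 2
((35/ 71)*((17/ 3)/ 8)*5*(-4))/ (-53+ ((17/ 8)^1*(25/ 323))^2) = 4909600/ 37241133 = 0.13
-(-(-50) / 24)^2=-625 / 144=-4.34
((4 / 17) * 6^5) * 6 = 186624 / 17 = 10977.88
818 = 818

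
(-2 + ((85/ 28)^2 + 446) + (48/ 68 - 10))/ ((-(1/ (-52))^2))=-999902865/ 833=-1200363.58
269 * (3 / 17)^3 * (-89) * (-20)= 12928140 / 4913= 2631.41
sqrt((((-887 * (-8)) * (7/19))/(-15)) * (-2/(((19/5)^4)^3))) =12500 * sqrt(1769565)/2681615217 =0.01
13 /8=1.62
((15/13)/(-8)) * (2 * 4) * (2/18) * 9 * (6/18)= -5/13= -0.38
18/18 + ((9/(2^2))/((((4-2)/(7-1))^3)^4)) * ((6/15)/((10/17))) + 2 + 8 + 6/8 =20327912/25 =813116.48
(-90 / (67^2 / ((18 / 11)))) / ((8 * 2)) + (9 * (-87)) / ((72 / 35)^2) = -1754208415 / 9480768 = -185.03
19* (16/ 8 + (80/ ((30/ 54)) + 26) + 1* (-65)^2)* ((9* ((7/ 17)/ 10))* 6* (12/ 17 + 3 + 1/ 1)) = 252634032/ 289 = 874166.20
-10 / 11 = -0.91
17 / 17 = 1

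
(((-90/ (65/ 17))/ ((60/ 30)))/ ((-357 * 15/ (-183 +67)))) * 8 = -928/ 455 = -2.04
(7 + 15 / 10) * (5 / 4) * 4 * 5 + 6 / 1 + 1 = 439 / 2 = 219.50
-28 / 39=-0.72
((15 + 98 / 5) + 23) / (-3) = -96 / 5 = -19.20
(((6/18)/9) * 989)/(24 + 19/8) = 7912/5697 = 1.39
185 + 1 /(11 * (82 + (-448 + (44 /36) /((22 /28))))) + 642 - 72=755.00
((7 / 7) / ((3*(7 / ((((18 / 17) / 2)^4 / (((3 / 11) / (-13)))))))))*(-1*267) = 27833949 / 584647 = 47.61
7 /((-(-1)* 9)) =7 /9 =0.78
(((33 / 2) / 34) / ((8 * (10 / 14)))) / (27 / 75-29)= -1155 / 389504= -0.00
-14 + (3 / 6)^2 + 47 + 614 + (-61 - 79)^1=2029 / 4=507.25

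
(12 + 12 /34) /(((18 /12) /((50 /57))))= 7000 /969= 7.22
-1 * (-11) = 11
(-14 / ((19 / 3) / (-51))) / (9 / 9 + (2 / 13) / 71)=1977066 / 17575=112.49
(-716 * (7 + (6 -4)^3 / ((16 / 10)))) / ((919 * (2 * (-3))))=1432 / 919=1.56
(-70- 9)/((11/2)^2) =-316/121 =-2.61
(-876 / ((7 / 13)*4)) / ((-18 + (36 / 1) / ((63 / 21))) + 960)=-949 / 2226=-0.43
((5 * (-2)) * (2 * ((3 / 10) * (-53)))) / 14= 159 / 7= 22.71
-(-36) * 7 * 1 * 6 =1512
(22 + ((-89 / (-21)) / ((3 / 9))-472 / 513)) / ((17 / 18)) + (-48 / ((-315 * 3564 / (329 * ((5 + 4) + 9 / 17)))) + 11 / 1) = 17502773 / 373065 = 46.92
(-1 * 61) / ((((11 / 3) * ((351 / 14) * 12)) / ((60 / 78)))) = -2135 / 50193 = -0.04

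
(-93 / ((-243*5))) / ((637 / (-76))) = -0.01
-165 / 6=-55 / 2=-27.50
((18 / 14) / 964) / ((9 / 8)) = 2 / 1687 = 0.00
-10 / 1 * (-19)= 190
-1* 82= -82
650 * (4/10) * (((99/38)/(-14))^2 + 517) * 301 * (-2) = -409001319155/5054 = -80926260.22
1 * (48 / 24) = 2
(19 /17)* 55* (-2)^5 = -33440 /17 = -1967.06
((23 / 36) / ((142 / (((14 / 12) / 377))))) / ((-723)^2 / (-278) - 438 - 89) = -3197 / 552756751560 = -0.00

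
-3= -3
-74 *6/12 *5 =-185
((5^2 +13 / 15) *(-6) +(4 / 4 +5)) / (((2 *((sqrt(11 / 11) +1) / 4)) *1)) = -746 / 5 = -149.20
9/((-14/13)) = -117/14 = -8.36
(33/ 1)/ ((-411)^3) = -11/ 23142177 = -0.00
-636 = -636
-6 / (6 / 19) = -19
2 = 2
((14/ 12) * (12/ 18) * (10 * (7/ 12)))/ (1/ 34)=4165/ 27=154.26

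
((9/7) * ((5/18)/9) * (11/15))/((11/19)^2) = 361/4158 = 0.09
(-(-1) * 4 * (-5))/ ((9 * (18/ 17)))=-170/ 81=-2.10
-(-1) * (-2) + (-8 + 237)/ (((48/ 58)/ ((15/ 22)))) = 32853/ 176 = 186.66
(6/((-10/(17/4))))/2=-51/40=-1.28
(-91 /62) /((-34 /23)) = 2093 /2108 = 0.99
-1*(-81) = 81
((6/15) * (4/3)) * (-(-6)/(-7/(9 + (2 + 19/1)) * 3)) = -32/7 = -4.57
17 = 17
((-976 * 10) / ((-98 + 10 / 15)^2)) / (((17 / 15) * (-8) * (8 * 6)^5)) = 1525 / 3419771240448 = 0.00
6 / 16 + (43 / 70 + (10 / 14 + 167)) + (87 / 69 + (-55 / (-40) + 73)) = 786773 / 3220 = 244.34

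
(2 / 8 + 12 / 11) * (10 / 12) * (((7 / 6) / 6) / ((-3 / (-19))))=39235 / 28512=1.38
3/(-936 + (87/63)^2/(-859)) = -1136457/354575425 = -0.00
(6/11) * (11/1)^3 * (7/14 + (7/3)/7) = 605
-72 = -72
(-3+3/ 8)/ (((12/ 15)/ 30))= -1575/ 16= -98.44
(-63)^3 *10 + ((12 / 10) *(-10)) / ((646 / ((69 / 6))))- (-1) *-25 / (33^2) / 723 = -635902283983088 / 254313081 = -2500470.21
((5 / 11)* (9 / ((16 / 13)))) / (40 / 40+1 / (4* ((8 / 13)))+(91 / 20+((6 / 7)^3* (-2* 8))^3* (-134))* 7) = 33724085850 / 9735398205292771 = 0.00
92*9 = 828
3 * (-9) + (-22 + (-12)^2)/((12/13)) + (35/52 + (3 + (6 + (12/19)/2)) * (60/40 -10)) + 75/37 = 3145559/109668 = 28.68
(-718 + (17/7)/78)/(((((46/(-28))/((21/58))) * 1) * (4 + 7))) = 2744077/190762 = 14.38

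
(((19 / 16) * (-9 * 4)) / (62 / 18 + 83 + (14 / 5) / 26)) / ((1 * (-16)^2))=-100035 / 51848192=-0.00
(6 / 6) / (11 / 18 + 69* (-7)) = -18 / 8683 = -0.00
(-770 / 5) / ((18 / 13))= -1001 / 9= -111.22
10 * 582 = 5820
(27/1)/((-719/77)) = -2079/719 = -2.89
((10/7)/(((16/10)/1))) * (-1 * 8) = -50/7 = -7.14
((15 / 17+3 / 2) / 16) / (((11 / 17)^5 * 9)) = 751689 / 5153632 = 0.15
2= 2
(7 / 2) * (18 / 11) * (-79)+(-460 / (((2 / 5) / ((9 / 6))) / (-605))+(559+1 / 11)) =11481048 / 11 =1043731.64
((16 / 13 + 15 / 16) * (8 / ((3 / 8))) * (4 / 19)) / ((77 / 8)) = 5248 / 5187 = 1.01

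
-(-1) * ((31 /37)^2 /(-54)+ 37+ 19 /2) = 1718299 /36963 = 46.49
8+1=9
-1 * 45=-45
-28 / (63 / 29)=-116 / 9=-12.89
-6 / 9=-2 / 3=-0.67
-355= -355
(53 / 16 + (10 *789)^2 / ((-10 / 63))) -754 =-6275023691 / 16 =-392188980.69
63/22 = 2.86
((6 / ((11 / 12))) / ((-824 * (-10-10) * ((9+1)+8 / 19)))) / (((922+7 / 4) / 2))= 19 / 230253925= 0.00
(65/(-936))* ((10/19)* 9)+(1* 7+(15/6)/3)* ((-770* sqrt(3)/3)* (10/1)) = -180950* sqrt(3)/9 -25/76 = -34824.17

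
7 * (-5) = -35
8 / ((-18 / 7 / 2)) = -6.22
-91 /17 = -5.35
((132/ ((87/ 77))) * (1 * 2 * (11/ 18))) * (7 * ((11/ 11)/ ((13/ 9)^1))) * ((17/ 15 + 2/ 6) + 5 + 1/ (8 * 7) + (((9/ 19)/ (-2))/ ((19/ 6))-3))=9633470539/ 4082910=2359.46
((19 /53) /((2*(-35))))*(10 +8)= -171 /1855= -0.09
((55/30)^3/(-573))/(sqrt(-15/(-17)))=-1331 * sqrt(255)/1856520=-0.01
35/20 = 7/4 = 1.75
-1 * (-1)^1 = 1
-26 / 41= -0.63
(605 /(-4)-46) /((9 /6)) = -263 /2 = -131.50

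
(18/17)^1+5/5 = 35/17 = 2.06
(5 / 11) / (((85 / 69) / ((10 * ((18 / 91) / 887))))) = 12420 / 15094079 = 0.00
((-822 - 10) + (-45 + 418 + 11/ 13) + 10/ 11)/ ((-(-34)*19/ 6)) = -196158/ 46189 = -4.25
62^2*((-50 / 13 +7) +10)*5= 3286620 / 13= 252816.92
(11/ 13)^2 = 121/ 169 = 0.72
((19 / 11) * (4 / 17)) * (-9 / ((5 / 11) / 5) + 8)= -6916 / 187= -36.98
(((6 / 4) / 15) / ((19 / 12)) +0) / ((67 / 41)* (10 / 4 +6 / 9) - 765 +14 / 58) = -42804 / 514792745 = -0.00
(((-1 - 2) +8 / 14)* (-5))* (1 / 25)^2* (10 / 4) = 17 / 350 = 0.05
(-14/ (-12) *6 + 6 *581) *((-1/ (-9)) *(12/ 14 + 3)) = 1497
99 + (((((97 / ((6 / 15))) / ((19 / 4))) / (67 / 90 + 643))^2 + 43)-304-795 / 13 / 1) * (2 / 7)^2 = 56118549181429599 / 771895734943333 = 72.70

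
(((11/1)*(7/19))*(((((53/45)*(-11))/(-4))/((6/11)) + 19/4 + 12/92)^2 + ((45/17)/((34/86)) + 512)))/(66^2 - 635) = 8729043640182173/12607073846481600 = 0.69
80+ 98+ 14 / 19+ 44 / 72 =61337 / 342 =179.35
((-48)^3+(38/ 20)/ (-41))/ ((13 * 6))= -3487903/ 2460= -1417.85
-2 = -2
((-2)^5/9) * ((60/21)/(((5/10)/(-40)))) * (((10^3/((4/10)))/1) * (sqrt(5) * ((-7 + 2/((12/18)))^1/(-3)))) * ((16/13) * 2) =16384000000 * sqrt(5)/2457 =14910760.17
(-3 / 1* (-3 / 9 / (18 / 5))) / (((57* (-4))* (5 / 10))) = -5 / 2052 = -0.00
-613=-613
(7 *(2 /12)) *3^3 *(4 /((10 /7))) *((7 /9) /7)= 49 /5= 9.80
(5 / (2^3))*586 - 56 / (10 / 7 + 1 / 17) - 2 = 231233 / 708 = 326.60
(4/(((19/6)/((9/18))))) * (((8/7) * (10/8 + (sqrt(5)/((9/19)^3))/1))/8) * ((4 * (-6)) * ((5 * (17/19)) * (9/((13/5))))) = -258400 * sqrt(5)/819 - 1377000/32851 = -747.41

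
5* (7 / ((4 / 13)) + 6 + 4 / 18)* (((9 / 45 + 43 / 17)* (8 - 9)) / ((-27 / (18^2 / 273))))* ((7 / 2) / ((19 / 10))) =32.02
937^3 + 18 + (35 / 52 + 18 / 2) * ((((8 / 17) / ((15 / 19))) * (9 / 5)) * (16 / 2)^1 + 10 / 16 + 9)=145445783613027 / 176800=822657147.13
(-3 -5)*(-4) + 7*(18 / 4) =127 / 2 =63.50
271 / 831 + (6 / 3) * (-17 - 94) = -184211 / 831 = -221.67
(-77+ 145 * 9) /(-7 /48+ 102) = 58944 /4889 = 12.06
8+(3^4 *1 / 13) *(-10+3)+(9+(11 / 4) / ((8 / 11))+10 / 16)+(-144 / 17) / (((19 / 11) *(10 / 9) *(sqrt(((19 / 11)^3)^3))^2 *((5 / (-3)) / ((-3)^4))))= -22375059870238266151 / 1083972514379216800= -20.64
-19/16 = -1.19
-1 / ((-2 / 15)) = 7.50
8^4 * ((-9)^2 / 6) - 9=55287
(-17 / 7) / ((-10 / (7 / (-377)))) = -0.00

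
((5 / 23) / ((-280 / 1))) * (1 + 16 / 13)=-29 / 16744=-0.00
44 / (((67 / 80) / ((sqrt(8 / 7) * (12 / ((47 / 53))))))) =4477440 * sqrt(14) / 22043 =760.02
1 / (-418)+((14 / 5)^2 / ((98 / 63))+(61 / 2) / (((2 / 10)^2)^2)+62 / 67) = 19068.46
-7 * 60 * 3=-1260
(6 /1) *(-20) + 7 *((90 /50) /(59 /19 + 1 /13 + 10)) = -1938039 /16280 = -119.04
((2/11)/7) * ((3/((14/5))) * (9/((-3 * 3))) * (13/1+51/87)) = -5910/15631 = -0.38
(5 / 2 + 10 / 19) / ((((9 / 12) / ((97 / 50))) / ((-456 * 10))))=-35696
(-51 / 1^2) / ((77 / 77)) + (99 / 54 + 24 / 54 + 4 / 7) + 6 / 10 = -29957 / 630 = -47.55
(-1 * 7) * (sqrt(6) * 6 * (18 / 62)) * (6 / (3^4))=-28 * sqrt(6) / 31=-2.21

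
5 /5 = 1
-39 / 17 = -2.29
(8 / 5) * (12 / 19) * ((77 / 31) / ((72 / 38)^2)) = 2926 / 4185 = 0.70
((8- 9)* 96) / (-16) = 6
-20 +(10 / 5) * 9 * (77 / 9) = 134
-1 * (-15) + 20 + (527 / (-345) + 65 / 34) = 415057 / 11730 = 35.38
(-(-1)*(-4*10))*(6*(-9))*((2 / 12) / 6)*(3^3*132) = 213840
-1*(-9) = 9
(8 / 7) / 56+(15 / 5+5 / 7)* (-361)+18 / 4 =-130961 / 98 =-1336.34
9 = 9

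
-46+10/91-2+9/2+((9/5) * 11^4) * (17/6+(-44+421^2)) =2124799460561/455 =4669888924.31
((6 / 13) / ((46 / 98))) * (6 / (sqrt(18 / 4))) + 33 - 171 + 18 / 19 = -2604 / 19 + 588 * sqrt(2) / 299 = -134.27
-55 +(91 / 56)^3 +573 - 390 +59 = 97941 / 512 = 191.29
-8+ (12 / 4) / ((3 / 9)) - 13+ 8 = -4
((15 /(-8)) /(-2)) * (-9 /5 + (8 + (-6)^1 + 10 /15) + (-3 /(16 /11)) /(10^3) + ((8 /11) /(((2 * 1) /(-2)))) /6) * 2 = 392511 /281600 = 1.39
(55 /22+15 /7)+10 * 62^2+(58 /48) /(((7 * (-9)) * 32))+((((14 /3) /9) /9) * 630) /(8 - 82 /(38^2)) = 711264893147 /18498816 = 38449.21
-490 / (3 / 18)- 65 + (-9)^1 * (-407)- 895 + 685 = 448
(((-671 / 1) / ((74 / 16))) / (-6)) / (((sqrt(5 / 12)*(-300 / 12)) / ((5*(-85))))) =91256*sqrt(15) / 555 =636.82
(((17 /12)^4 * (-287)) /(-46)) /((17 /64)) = 1410031 /14904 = 94.61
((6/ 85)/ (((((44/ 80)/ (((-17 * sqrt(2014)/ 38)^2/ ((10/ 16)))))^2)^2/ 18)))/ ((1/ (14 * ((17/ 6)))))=909023939808619298291712/ 9540148805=95284042040539.15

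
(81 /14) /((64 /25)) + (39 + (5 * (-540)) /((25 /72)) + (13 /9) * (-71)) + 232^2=370836785 /8064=45986.70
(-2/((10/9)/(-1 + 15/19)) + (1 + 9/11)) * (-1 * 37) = -84952/1045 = -81.29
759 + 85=844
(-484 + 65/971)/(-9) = 52211/971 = 53.77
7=7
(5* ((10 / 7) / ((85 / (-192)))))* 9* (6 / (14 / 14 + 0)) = -103680 / 119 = -871.26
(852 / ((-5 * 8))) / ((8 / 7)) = -1491 / 80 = -18.64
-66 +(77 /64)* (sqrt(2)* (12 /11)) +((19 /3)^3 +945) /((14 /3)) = 21* sqrt(2) /16 +12029 /63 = 192.79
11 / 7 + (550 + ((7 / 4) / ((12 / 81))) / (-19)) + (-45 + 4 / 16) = 506.20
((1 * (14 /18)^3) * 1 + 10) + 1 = 8362 /729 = 11.47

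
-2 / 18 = -1 / 9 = -0.11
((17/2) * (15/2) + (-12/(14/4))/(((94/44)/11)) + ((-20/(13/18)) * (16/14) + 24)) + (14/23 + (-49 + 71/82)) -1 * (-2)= -114176941/16132844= -7.08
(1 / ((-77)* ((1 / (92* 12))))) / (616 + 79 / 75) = -82800 / 3563483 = -0.02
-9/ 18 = -1/ 2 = -0.50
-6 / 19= -0.32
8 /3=2.67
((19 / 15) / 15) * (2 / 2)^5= 19 / 225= 0.08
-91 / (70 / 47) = -611 / 10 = -61.10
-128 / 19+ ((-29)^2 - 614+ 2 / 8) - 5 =16379 / 76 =215.51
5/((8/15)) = 75/8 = 9.38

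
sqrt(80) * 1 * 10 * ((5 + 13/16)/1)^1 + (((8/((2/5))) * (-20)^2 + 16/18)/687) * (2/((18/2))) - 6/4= 121091/111294 + 465 * sqrt(5)/2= 520.97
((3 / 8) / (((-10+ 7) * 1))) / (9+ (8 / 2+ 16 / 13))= -13 / 1480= -0.01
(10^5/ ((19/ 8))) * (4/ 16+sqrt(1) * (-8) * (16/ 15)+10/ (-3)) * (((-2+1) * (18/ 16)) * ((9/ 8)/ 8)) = 11761875/ 152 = 77380.76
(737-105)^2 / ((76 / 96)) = 9586176 / 19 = 504535.58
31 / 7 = 4.43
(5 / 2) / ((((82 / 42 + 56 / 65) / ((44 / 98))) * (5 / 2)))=0.16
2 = 2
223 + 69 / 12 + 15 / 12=230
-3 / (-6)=1 / 2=0.50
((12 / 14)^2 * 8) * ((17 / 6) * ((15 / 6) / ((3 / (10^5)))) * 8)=544000000 / 49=11102040.82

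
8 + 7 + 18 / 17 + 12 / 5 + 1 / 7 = 18.60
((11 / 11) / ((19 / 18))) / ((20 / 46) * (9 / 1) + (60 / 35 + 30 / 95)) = 161 / 1010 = 0.16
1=1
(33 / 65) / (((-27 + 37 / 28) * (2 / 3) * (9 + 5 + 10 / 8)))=-5544 / 2850835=-0.00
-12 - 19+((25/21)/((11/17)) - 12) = -41.16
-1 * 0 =0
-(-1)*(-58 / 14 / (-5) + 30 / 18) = 262 / 105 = 2.50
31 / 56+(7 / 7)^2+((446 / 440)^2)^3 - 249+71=-139177504454267577 / 793659328000000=-175.36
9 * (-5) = -45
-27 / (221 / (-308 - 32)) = 540 / 13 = 41.54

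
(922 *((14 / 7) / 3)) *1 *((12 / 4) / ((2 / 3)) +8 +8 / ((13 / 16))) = 535682 / 39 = 13735.44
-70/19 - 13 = -16.68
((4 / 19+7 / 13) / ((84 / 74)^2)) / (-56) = -253265 / 24399648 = -0.01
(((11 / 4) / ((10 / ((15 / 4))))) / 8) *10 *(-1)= -1.29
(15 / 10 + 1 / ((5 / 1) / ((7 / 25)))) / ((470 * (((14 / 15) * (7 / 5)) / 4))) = 0.01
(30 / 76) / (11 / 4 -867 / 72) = -0.04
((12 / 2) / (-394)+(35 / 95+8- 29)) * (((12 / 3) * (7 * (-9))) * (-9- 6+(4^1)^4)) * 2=2507843.81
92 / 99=0.93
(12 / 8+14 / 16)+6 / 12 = 23 / 8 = 2.88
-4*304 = -1216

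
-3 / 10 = -0.30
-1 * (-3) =3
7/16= 0.44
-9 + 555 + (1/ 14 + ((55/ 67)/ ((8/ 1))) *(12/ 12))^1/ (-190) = 389231827/ 712880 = 546.00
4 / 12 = 1 / 3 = 0.33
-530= -530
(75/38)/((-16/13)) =-975/608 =-1.60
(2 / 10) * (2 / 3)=2 / 15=0.13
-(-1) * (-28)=-28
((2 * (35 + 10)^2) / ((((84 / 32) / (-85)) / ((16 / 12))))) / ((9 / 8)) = -1088000 / 7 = -155428.57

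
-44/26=-22/13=-1.69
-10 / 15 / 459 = -2 / 1377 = -0.00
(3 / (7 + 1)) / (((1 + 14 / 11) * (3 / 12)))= 33 / 50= 0.66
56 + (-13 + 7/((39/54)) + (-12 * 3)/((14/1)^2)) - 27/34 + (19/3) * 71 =32576741/64974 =501.38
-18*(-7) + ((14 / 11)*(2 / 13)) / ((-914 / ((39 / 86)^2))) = 2342319777 / 18589846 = 126.00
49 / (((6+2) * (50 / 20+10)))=0.49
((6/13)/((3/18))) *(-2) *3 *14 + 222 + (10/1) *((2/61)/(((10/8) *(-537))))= -4520674/425841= -10.62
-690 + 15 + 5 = -670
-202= -202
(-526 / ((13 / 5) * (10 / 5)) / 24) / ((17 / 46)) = -30245 / 2652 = -11.40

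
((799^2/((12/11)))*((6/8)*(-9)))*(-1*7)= 442411893/16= 27650743.31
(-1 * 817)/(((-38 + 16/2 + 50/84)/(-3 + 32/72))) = -13846/195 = -71.01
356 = 356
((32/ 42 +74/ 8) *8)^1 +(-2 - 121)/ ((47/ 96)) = -168914/ 987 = -171.14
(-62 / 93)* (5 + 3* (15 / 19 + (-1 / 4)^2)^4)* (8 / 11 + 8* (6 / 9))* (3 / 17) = -1405079174075 / 299458891776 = -4.69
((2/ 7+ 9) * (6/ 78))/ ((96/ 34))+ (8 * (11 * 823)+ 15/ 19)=72425.04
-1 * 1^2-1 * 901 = -902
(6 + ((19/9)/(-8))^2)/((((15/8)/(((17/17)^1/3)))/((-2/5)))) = -6293/14580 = -0.43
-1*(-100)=100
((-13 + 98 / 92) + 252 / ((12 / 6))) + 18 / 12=2658 / 23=115.57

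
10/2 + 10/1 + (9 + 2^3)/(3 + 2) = 92/5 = 18.40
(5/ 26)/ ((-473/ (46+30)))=-190/ 6149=-0.03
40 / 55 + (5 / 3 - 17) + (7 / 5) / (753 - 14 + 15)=-1816909 / 124410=-14.60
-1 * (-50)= 50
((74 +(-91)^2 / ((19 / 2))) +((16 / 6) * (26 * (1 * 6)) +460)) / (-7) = -34612 / 133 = -260.24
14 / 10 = 7 / 5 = 1.40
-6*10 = -60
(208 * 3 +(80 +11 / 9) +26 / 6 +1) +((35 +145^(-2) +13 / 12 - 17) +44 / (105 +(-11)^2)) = 62422451143 / 85529700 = 729.83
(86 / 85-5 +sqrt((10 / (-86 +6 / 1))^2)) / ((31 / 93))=-7881 / 680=-11.59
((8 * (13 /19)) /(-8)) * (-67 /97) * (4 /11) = 3484 /20273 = 0.17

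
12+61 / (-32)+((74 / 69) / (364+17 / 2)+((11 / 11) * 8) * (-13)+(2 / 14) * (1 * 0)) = -154467289 / 1644960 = -93.90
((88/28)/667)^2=484/21799561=0.00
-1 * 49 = -49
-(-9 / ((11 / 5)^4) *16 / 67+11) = -10700417 / 980947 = -10.91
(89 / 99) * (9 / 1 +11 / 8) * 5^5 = 23084375 / 792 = 29146.94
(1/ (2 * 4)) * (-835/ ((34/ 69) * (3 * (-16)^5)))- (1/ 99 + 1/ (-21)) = 7428838537/ 197652381696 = 0.04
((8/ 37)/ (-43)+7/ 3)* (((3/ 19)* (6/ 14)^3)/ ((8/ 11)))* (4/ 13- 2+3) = 56109537/ 1078328888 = 0.05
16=16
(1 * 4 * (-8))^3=-32768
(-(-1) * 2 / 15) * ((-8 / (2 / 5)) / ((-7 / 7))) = 8 / 3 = 2.67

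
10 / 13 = 0.77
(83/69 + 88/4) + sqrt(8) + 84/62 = 2*sqrt(2) + 52529/2139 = 27.39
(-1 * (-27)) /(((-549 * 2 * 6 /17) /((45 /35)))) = -153 /1708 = -0.09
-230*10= -2300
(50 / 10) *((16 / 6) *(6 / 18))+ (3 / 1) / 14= 587 / 126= 4.66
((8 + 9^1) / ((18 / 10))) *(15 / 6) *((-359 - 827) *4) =-1008100 / 9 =-112011.11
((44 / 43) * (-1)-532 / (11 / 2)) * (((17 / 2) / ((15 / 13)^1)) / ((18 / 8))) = -6812104 / 21285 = -320.04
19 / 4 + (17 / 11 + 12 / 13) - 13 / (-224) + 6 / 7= 260539 / 32032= 8.13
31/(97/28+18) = 868/601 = 1.44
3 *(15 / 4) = 45 / 4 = 11.25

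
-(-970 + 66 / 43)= 41644 / 43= 968.47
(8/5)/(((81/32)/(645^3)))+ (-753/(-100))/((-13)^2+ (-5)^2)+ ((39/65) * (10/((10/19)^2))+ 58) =9871593758471/58200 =169615013.03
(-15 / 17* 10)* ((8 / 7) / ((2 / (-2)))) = 1200 / 119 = 10.08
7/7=1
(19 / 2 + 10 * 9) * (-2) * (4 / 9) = -796 / 9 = -88.44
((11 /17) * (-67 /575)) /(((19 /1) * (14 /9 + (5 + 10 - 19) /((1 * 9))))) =-6633 /1857250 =-0.00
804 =804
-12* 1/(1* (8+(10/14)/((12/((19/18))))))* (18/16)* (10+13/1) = -469476/12191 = -38.51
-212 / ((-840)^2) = -53 / 176400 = -0.00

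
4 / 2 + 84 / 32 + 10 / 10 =45 / 8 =5.62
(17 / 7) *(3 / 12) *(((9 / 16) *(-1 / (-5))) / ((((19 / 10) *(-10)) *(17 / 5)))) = -9 / 8512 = -0.00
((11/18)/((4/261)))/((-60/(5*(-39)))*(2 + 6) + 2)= 143/16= 8.94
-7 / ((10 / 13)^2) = -1183 / 100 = -11.83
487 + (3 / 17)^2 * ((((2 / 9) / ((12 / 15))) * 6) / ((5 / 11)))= 140776 / 289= 487.11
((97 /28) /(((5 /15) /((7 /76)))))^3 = 24642171 /28094464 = 0.88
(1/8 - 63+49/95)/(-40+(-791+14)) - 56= -34724127/620920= -55.92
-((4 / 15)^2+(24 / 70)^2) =-0.19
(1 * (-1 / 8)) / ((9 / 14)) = -7 / 36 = -0.19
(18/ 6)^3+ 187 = 214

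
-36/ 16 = -9/ 4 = -2.25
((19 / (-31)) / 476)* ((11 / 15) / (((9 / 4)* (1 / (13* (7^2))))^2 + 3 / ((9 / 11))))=-48460412 / 188180071745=-0.00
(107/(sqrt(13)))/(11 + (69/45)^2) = 24075 *sqrt(13)/39052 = 2.22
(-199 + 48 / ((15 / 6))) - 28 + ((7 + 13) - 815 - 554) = -7784 / 5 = -1556.80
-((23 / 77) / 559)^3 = -12167 / 79745759600507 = -0.00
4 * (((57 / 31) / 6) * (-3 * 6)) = -684 / 31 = -22.06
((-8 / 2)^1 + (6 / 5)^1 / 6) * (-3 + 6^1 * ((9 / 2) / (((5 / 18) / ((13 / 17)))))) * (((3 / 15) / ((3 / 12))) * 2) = -921576 / 2125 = -433.68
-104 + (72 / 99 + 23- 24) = -1147 / 11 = -104.27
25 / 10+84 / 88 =38 / 11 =3.45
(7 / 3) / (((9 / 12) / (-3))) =-9.33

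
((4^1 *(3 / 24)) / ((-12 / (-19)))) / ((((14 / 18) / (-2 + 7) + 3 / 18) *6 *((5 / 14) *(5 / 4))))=133 / 145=0.92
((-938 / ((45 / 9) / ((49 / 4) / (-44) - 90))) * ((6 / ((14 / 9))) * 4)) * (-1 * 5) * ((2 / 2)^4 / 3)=-9581067 / 22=-435503.05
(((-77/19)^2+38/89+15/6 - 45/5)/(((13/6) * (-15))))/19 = -665121/39679315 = -0.02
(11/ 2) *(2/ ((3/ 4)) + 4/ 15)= 242/ 15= 16.13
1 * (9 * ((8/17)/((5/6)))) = 432/85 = 5.08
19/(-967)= -19/967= -0.02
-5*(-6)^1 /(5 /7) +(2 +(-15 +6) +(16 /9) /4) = 319 /9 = 35.44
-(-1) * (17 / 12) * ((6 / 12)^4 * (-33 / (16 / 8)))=-187 / 128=-1.46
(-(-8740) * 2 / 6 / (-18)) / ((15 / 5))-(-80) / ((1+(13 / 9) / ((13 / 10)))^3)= -25249910 / 555579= -45.45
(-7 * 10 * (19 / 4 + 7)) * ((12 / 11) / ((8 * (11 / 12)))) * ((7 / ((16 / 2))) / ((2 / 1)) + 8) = -1998675 / 1936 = -1032.37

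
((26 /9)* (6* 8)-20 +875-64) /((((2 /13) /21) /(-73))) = -18527327 /2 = -9263663.50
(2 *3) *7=42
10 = 10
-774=-774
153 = 153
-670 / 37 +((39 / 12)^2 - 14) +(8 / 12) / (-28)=-268151 / 12432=-21.57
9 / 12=3 / 4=0.75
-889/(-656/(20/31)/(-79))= -351155/5084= -69.07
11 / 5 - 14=-59 / 5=-11.80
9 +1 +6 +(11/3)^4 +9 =16666/81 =205.75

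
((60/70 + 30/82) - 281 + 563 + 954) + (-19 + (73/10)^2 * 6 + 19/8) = 88415401/57400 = 1540.34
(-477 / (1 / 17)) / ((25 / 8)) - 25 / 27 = -1752169 / 675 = -2595.81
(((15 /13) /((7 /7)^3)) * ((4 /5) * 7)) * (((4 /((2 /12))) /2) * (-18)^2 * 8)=2612736 /13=200979.69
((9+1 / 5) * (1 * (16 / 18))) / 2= 184 / 45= 4.09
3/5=0.60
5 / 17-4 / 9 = -23 / 153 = -0.15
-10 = -10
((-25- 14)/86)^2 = 1521/7396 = 0.21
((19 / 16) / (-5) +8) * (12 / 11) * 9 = 16767 / 220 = 76.21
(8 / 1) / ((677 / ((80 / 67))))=640 / 45359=0.01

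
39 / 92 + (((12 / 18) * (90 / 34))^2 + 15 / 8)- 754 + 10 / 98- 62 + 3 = -2104001929 / 2605624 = -807.48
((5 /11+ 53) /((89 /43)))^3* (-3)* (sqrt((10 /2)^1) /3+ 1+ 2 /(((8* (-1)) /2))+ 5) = -24245358159456 /85301249- 16163572106304* sqrt(5) /938313739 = -322751.09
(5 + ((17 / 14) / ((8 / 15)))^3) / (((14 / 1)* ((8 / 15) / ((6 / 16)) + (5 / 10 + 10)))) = 1062270675 / 10552414208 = 0.10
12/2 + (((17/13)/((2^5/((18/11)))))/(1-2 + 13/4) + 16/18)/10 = 313609/51480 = 6.09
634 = 634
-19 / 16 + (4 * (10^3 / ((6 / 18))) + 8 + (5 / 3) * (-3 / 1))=192029 / 16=12001.81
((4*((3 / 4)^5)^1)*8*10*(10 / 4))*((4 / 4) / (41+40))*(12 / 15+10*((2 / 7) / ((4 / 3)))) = 1545 / 224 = 6.90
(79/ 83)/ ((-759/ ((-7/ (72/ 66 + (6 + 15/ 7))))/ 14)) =686/ 51543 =0.01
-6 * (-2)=12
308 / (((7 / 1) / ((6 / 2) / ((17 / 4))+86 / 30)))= 40084 / 255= 157.19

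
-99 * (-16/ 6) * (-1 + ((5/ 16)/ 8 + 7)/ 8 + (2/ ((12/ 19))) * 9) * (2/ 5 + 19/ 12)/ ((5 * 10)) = 297.19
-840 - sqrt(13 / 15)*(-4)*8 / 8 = -840+4*sqrt(195) / 15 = -836.28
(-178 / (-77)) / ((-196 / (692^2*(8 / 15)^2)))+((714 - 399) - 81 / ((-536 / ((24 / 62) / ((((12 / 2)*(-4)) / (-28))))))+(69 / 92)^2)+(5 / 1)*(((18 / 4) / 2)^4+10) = -502269242117539 / 451383609600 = -1112.73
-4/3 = -1.33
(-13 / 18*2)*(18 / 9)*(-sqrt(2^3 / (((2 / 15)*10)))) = 26*sqrt(6) / 9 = 7.08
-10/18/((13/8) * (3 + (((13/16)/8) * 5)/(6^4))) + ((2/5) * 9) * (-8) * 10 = -1864234656/6470477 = -288.11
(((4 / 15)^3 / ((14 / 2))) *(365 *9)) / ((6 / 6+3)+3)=4672 / 3675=1.27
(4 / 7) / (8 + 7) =4 / 105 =0.04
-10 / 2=-5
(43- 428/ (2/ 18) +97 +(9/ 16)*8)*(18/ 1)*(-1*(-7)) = -467145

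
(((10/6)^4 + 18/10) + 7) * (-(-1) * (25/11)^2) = 836125/9801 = 85.31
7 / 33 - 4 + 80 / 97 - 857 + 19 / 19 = -2749541 / 3201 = -858.96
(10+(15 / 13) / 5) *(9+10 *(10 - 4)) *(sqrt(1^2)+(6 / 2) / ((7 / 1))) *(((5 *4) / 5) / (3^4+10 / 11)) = 576840 / 11713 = 49.25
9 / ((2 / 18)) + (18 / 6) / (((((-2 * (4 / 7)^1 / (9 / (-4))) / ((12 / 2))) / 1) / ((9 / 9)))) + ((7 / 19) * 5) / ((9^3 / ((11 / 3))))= 77419399 / 664848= 116.45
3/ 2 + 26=55/ 2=27.50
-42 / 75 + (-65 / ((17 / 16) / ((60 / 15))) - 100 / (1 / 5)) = -316738 / 425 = -745.27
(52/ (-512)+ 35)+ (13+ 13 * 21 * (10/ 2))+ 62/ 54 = 4886945/ 3456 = 1414.05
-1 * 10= -10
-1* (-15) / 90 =1 / 6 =0.17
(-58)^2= 3364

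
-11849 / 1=-11849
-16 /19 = -0.84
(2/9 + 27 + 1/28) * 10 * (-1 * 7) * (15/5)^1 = -34345/6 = -5724.17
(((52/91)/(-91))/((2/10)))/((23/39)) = -60/1127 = -0.05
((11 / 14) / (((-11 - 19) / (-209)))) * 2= 2299 / 210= 10.95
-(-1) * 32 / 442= 16 / 221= 0.07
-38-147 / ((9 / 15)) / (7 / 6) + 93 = -155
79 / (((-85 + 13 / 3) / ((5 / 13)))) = -1185 / 3146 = -0.38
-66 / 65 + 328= 21254 / 65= 326.98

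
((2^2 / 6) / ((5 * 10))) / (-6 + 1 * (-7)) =-1 / 975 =-0.00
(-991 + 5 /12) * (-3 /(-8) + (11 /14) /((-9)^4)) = -1638325775 /4408992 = -371.59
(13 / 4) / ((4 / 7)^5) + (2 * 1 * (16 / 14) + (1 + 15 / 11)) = 18290175 / 315392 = 57.99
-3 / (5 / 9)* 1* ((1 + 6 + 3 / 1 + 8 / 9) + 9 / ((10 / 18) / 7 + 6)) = -127911 / 1915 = -66.79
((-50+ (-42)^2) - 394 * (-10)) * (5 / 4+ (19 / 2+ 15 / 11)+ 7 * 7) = 691073 / 2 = 345536.50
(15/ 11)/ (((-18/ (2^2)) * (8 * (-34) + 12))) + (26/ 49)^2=582409/ 2060058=0.28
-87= -87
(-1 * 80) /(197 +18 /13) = -1040 /2579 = -0.40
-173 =-173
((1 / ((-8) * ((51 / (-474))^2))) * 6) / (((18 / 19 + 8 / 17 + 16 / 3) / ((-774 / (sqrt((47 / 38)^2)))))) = 15694404966 / 2613529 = 6005.06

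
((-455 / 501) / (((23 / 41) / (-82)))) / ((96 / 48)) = 764855 / 11523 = 66.38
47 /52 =0.90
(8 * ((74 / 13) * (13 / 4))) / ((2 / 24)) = 1776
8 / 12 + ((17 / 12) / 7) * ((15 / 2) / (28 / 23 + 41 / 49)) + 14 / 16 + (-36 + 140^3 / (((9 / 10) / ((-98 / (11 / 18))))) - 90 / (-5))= -29881502400707 / 61116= -488930924.81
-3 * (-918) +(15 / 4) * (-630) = 783 / 2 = 391.50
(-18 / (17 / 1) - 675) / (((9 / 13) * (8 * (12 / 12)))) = -16601 / 136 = -122.07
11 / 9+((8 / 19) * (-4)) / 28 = 1.16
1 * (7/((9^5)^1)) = 7/59049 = 0.00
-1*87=-87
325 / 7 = 46.43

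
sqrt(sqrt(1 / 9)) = sqrt(3) / 3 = 0.58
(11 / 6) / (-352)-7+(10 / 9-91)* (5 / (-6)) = 117335 / 1728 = 67.90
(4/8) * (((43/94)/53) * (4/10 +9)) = 43/1060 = 0.04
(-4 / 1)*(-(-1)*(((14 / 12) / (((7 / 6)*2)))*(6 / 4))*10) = -30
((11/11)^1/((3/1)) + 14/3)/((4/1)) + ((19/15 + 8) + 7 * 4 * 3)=5671/60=94.52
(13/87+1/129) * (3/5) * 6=3528/6235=0.57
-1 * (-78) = 78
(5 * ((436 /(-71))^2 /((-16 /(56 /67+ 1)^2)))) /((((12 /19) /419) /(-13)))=31004372396595 /90516196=342528.45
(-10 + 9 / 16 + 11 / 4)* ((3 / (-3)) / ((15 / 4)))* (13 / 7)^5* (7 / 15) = 39728351 / 2160900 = 18.39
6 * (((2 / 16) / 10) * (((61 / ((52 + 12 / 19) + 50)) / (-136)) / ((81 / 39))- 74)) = -40760359 / 7344000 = -5.55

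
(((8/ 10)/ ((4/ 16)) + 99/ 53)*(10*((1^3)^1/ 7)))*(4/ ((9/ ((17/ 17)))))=10744/ 3339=3.22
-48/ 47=-1.02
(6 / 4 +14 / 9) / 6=55 / 108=0.51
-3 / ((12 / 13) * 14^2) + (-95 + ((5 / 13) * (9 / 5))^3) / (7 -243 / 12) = 650730363 / 91289744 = 7.13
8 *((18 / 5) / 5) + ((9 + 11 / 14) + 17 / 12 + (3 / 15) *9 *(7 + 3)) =73421 / 2100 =34.96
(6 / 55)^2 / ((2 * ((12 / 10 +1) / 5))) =18 / 1331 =0.01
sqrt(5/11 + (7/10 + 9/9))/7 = sqrt(26070)/770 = 0.21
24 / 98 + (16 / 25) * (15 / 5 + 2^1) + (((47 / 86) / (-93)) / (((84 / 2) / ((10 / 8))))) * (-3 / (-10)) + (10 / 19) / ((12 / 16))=823364131 / 198563680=4.15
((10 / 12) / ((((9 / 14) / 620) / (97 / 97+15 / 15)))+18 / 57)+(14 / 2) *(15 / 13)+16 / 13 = 10783979 / 6669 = 1617.03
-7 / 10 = -0.70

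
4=4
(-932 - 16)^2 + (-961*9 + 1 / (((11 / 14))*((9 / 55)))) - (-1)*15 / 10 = 16021157 / 18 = 890064.28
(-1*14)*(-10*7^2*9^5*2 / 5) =162030456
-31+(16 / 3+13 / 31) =-2348 / 93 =-25.25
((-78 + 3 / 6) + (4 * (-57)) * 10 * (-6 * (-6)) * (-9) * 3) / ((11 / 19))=84211135 / 22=3827778.86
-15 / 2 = -7.50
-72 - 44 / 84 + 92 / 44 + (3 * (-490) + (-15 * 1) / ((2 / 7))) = -735935 / 462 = -1592.93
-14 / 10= -7 / 5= -1.40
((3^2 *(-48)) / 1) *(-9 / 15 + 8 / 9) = -624 / 5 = -124.80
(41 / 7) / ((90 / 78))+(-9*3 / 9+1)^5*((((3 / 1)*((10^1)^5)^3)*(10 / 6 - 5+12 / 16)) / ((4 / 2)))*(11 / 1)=143220000000000000533 / 105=1364000000000000005.08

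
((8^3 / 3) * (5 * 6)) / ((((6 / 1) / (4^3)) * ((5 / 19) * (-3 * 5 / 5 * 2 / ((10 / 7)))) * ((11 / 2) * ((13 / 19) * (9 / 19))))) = -2247557120 / 81081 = -27719.90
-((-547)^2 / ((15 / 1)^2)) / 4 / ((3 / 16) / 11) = -13165196 / 675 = -19503.99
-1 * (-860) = 860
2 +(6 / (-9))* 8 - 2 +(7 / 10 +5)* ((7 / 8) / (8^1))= -9043 / 1920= -4.71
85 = 85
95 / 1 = 95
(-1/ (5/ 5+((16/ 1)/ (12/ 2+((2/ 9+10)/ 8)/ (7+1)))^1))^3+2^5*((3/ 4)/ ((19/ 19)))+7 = 1006563338898/ 32492296871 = 30.98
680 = 680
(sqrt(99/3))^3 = 33*sqrt(33) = 189.57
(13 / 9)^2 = 169 / 81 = 2.09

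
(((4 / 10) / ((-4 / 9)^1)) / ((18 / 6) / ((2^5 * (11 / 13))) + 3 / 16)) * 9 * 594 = -2822688 / 175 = -16129.65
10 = 10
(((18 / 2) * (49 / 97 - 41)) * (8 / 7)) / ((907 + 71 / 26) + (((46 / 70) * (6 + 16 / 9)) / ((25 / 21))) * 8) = -551491200 / 1250005729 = -0.44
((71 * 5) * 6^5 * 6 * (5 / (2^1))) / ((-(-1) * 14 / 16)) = 331257600 / 7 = 47322514.29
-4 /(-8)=1 /2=0.50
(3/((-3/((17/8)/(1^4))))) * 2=-17/4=-4.25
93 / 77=1.21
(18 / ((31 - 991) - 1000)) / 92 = -9 / 90160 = -0.00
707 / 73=9.68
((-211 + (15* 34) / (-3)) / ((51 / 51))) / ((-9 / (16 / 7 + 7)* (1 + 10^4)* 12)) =0.00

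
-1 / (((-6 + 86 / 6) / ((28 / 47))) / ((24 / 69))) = -672 / 27025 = -0.02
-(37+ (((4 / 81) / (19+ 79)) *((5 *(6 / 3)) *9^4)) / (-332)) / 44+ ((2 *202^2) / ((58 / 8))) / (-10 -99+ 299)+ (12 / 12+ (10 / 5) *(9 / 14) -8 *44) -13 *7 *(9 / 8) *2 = -244558134727 / 493001740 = -496.06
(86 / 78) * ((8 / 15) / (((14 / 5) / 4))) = 688 / 819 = 0.84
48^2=2304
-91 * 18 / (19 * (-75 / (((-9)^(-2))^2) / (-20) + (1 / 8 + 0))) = -0.00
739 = 739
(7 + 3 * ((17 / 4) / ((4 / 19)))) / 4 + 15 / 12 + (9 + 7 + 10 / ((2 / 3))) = 3145 / 64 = 49.14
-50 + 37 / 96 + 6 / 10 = -23527 / 480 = -49.01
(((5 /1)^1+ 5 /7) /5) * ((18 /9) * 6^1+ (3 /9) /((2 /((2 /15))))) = 4328 /315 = 13.74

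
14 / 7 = 2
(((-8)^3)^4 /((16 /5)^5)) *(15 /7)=438857142.86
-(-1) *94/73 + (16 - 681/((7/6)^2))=-1727830/3577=-483.04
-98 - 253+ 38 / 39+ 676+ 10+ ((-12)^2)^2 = 821807 / 39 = 21071.97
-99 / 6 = -33 / 2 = -16.50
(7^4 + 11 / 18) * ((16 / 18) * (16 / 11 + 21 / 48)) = 4039.07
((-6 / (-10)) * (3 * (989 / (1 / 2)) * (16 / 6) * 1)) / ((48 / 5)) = 989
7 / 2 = 3.50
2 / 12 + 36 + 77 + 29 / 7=4927 / 42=117.31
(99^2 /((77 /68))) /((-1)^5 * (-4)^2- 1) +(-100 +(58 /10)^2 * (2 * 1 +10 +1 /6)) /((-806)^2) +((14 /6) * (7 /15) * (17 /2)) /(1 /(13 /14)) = -1024297971937 /2046353400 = -500.55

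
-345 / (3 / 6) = -690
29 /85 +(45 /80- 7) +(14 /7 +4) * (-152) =-1248611 /1360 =-918.10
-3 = -3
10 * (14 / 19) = 140 / 19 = 7.37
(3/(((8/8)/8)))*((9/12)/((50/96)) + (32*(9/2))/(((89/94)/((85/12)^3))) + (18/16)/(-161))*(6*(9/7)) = 25094918214774/2507575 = 10007644.12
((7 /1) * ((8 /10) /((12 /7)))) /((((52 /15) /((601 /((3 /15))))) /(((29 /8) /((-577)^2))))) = 4270105 /138498464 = 0.03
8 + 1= 9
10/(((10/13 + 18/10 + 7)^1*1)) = 325/311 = 1.05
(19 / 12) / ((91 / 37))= 703 / 1092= 0.64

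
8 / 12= 2 / 3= 0.67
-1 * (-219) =219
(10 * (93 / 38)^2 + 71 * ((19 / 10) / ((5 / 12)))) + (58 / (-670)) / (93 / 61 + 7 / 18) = 974695540011 / 2540844350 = 383.61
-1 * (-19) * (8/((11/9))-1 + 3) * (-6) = -974.18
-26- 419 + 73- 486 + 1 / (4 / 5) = -856.75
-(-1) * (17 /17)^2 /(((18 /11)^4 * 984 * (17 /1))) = 14641 /1756038528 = 0.00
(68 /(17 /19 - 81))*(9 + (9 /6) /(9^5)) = -114437285 /14978763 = -7.64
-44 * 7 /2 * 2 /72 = -77 /18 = -4.28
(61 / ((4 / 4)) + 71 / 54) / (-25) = -673 / 270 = -2.49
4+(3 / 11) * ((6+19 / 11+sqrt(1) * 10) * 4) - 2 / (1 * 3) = 8230 / 363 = 22.67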